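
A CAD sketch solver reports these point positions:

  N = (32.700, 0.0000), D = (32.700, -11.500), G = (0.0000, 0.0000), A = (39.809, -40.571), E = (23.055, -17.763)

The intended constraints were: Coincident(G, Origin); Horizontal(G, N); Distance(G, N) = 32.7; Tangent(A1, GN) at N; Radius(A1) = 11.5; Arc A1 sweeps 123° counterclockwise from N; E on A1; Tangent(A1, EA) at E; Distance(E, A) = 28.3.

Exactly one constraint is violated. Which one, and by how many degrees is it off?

Tangent(A1, EA) at E — off by 3.30°.

G = (0.00, 0.00) ✓; G.y = 0.00, N.y = 0.00 ✓; |GN| = 32.70 ✓; ∠(DN, NG) = 90.00° ✓; |DN| = 11.50 ✓; bearing(D→E) − bearing(D→N) = 123.0° ✓; |DE| = 11.50 ✓; ∠(DE, EA) = 86.70° ✗; |EA| = 28.30 ✓.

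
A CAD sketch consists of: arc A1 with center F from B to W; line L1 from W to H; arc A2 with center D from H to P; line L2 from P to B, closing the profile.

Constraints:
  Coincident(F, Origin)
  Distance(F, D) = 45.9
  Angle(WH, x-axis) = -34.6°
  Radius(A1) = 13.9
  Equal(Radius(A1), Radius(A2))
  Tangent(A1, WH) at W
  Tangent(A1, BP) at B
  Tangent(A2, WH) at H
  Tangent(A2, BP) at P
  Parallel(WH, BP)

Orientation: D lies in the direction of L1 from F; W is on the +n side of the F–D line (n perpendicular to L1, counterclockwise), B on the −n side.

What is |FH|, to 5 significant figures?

47.959

Tangency of A1 to both parallel lines with radius 13.9 puts W and B at F ± 13.9·n: W = (7.8930, 11.442), B = (-7.8930, -11.442). Equal radii place H and P the same way about D: H = D + 13.9·n = (45.675, -14.622), P = D − 13.9·n = (29.889, -37.506). Then |FH| = |H − F| = 47.959.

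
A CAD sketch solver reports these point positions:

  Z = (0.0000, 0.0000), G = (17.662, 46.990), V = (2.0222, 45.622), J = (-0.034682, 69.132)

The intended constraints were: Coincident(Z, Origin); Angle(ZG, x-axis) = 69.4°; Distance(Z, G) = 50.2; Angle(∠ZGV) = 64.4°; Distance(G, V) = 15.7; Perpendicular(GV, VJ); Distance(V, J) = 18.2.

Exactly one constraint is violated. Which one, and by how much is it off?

Distance(V, J) = 18.2 — off by 5.40.

Z = (0.00, 0.00) ✓; ZG at 69.40° ✓; |ZG| = 50.20 ✓; ∠ZGV = 64.40° ✓; |GV| = 15.70 ✓; ∠(GV, VJ) = 90.00° ✓; |VJ| = 23.60 ✗.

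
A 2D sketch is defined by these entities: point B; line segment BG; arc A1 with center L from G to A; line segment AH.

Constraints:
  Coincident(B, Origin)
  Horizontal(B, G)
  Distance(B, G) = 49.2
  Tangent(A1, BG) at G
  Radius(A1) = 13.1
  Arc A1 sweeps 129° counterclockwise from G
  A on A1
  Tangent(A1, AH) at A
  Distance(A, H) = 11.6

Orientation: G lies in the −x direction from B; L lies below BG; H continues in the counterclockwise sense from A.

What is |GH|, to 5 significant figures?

30.495

On A1, G sits at bearing 90° from L; a 129° counterclockwise sweep puts A at bearing 219°, so A = L + 13.1·(cos 219°, sin 219°) = (-59.381, -21.344). A1 meets AH tangentially, so LA is at right angles to AH, so AH runs along (−sin 219°, cos 219°); with |AH| = 11.6, H = (-52.080, -30.359). Then |GH| = |H − G| = 30.495.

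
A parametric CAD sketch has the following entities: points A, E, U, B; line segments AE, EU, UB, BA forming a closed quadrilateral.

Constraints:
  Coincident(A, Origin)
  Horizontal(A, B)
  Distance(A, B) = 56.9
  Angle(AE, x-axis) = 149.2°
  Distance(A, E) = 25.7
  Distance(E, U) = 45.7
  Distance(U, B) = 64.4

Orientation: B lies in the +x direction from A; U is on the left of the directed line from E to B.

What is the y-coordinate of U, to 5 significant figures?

44.936

Checks: |EU| = 45.70 ✓; |UB| = 64.40 ✓.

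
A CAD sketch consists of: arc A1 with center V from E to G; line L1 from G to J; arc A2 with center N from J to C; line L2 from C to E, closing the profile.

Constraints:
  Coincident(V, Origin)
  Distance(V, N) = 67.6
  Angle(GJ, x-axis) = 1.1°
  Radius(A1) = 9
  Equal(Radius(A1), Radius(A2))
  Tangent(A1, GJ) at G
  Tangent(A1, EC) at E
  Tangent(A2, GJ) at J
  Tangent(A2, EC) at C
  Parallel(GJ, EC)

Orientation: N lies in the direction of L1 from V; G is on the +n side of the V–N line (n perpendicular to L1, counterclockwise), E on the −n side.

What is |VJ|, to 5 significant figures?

68.196

The slot axis is L1's direction at 1.1°, so u = (cos 1.1°, sin 1.1°) = (0.99982, 0.019197) and n = (−sin 1.1°, cos 1.1°) = (-0.019197, 0.99982). V is at the origin and N lies 67.6 along u from V, so N = 67.6·u = (67.588, 1.2977). Tangency of A1 to both parallel lines with radius 9.0 puts G and E at V ± 9.0·n: G = (-0.17278, 8.9983), E = (0.17278, -8.9983). Equal radii place J and C the same way about N: J = N + 9.0·n = (67.415, 10.296), C = N − 9.0·n = (67.760, -7.7006). Then |VJ| = |J − V| = 68.196.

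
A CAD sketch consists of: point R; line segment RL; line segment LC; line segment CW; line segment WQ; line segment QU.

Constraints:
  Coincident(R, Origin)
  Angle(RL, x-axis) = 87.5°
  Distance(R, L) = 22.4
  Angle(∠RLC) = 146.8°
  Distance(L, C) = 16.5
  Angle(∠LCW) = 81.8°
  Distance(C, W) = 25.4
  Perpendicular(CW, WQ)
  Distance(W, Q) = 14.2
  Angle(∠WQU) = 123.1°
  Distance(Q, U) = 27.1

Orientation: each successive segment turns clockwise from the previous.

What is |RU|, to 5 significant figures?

15.048

CW ⟂ WQ, so WQ runs at -133.90°; with |WQ| = 14.2, Q = (19.061, 7.9338). ∠WQU = 123.1° gives QU at 169.20° from the x-axis; with |QU| = 27.1, U = (-7.5588, 13.012). Then |RU| = |U − R| = 15.048.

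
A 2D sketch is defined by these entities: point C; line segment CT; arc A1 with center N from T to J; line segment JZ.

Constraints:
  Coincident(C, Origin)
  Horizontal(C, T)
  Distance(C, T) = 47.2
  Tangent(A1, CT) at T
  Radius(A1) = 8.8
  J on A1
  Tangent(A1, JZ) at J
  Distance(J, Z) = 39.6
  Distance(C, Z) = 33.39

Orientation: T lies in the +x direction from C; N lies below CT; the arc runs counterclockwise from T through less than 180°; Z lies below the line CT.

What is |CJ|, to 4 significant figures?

41.03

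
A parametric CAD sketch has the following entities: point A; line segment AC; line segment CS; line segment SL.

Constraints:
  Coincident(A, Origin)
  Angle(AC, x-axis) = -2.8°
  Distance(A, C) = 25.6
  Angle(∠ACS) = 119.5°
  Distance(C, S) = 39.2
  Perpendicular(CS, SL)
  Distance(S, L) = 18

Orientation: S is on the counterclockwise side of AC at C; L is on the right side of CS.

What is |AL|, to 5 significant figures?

65.623

∠ACS = 119.5°, so CS runs at -2.8° + (180° − 119.5°) = 57.700° from the x-axis; with |CS| = 39.2, S = C + 39.2·(cos 57.700°, sin 57.700°) = (46.516, 31.884). CS ⟂ SL; with |SL| = 18.0 on the right of CS, L = S + 18.0·(0.84526, -0.53435) = (61.731, 22.265). Then |AL| = |L − A| = 65.623.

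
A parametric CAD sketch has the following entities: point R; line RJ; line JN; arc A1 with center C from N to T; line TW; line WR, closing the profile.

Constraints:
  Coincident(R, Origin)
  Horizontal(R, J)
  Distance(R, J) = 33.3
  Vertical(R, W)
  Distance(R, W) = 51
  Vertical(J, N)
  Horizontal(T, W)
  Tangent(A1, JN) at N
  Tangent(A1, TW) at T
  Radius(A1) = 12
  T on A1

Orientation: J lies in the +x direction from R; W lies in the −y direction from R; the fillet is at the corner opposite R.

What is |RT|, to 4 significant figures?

55.27

R is at the origin; RJ is horizontal with |RJ| = 33.3 and J on the +x side, so J = (33.30, 0.000). R and W share the same x with |RW| = 51.0 and W on the −y side, so W = (0.000, -51.00). The virtual corner opposite R is at (33.30, -51.00). Tangency of A1 to JN means the radius CN is perpendicular to JN and A1 meets TW tangentially, so CT is at right angles to TW, with radius 12.0, so the center C sits 12.0 in from both sides at C = (21.30, -39.00). That places the tangent points at N = (33.30, -39.00) on JN and T = (21.30, -51.00) on TW. Then |RT| = |T − R| = 55.27.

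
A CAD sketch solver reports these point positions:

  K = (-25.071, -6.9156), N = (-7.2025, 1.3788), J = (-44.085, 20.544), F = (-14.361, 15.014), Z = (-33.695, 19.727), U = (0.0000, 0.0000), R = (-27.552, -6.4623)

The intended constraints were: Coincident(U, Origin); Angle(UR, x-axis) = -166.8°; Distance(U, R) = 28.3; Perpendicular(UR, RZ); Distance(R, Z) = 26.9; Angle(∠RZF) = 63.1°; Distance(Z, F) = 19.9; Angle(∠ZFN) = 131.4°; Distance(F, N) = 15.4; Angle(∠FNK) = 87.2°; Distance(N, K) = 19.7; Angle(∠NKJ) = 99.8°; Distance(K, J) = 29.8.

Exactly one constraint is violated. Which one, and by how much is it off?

Distance(K, J) = 29.8 — off by 3.60.

U = (0.00, 0.00) ✓; UR at -166.8° ✓; |UR| = 28.30 ✓; ∠(UR, RZ) = 90.00° ✓; |RZ| = 26.90 ✓; ∠RZF = 63.10° ✓; |ZF| = 19.90 ✓; ∠ZFN = 131.4° ✓; |FN| = 15.40 ✓; ∠FNK = 87.20° ✓; |NK| = 19.70 ✓; ∠NKJ = 99.80° ✓; |KJ| = 33.40 ✗.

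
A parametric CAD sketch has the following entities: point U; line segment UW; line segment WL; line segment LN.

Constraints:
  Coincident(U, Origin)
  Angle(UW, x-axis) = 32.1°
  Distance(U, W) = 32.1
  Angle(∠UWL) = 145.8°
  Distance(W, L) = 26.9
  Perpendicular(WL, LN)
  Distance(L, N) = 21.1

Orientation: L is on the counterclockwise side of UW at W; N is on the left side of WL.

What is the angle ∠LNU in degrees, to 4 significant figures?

86.73°

∠UWL = 145.8°, so WL runs at 32.1° + (180° − 145.8°) = 66.30° from the x-axis; with |WL| = 26.9, L = W + 26.9·(cos 66.30°, sin 66.30°) = (38.01, 41.69). WL is perpendicular to LN; with |LN| = 21.1 on the left of WL, N = L + 21.1·(-0.9157, 0.4019) = (18.68, 50.17). Then cos ∠LNU = NL·NU / (|NL||NU|), giving 86.73°.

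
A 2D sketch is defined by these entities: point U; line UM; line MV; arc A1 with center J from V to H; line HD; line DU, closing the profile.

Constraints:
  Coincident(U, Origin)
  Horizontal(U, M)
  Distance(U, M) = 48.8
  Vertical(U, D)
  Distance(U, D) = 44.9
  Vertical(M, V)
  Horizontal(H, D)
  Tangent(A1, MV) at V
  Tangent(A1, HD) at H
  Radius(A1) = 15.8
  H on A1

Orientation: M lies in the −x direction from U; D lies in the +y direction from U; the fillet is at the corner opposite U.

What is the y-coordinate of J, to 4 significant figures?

29.10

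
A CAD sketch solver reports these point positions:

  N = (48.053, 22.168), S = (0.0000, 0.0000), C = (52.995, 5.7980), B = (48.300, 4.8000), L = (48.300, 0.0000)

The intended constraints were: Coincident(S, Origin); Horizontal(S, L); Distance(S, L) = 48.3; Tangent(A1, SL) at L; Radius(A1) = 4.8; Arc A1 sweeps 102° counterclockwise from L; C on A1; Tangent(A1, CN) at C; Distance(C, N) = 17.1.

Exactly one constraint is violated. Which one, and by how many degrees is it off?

Tangent(A1, CN) at C — off by 4.80°.

S = (0.00, 0.00) ✓; S.y = 0.00, L.y = 0.00 ✓; |SL| = 48.30 ✓; ∠(BL, LS) = 90.00° ✓; |BL| = 4.800 ✓; bearing(B→C) − bearing(B→L) = 102.0° ✓; |BC| = 4.800 ✓; ∠(BC, CN) = 85.20° ✗; |CN| = 17.10 ✓.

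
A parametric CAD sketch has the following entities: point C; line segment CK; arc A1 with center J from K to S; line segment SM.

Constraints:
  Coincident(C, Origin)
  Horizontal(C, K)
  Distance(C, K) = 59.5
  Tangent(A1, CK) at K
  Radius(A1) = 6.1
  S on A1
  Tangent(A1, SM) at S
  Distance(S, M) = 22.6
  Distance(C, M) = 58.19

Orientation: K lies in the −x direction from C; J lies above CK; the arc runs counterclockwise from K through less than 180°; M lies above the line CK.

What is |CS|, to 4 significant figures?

53.71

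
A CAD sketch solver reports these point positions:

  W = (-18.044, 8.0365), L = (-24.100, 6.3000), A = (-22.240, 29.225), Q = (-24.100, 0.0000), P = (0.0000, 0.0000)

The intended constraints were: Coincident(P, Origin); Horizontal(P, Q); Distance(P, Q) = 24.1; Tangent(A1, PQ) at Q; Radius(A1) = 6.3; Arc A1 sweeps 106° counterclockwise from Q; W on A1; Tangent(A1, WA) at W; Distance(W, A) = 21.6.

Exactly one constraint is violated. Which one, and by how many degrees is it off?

Tangent(A1, WA) at W — off by 4.80°.

P = (0.00, 0.00) ✓; P.y = 0.00, Q.y = 0.00 ✓; |PQ| = 24.10 ✓; ∠(LQ, QP) = 90.00° ✓; |LQ| = 6.300 ✓; bearing(L→W) − bearing(L→Q) = 106.0° ✓; |LW| = 6.300 ✓; ∠(LW, WA) = 94.80° ✗; |WA| = 21.60 ✓.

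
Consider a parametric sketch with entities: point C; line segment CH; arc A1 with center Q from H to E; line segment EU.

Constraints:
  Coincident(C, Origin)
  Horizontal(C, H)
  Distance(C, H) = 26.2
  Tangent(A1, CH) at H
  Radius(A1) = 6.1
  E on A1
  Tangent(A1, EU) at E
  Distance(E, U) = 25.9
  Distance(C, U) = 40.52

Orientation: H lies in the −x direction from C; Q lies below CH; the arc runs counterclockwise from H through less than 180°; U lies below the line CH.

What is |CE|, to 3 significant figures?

33.0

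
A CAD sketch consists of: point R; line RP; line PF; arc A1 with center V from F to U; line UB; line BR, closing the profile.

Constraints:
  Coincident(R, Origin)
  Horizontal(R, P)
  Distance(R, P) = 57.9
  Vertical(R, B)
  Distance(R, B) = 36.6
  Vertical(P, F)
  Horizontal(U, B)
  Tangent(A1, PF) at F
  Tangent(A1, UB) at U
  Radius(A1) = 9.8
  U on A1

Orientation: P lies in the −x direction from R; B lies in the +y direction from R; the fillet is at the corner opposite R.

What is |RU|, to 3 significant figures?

60.4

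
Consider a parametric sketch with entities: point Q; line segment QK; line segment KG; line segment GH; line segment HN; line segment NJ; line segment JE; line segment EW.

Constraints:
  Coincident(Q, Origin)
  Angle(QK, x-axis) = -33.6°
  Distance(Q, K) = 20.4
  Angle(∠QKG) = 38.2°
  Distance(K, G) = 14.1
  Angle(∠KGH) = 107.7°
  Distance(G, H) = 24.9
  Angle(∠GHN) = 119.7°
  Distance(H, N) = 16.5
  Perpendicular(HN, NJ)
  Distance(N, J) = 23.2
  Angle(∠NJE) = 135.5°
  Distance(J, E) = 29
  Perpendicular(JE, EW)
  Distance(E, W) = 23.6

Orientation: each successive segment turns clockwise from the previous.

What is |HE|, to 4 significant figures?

44.05

HN is perpendicular to NJ, so NJ runs at -38.00°; with |NJ| = 23.2, J = (21.93, 9.337). ∠NJE = 135.5° gives JE at -82.50° from the x-axis; with |JE| = 29.0, E = (25.71, -19.42). Then |HE| = |E − H| = 44.05.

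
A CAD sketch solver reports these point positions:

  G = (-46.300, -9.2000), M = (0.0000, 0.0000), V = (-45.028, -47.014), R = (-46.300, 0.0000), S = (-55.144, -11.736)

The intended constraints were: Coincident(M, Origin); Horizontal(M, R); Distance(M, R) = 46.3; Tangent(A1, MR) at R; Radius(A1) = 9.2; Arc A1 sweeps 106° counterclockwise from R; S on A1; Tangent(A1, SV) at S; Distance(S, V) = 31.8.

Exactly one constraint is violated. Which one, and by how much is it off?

Distance(S, V) = 31.8 — off by 4.90.

M = (0.00, 0.00) ✓; M.y = 0.00, R.y = 0.00 ✓; |MR| = 46.30 ✓; ∠(GR, RM) = 90.00° ✓; |GR| = 9.200 ✓; bearing(G→S) − bearing(G→R) = 106.0° ✓; |GS| = 9.200 ✓; ∠(GS, SV) = 90.00° ✓; |SV| = 36.70 ✗.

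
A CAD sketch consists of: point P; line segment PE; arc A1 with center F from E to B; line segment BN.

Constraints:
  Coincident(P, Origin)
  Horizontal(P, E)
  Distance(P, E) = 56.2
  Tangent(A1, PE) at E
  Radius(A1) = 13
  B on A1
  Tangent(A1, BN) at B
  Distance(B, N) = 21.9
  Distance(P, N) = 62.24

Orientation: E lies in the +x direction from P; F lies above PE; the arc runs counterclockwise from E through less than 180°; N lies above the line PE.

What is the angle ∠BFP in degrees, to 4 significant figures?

147.3°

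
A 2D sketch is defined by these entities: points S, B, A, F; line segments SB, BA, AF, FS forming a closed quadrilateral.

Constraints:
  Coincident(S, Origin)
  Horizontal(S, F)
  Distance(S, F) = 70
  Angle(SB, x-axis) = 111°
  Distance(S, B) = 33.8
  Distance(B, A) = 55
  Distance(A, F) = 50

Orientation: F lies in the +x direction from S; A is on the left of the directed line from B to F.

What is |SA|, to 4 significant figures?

58.99

S is at the origin; SF is horizontal with |SF| = 70.0 and F in +x, so F = (70.0, 0). SB runs at 111.0° with |SB| = 33.8, so B = (-12.11, 31.56). A is determined by |BA| = 55.0 and |AF| = 50.0 together: it lies at the intersection of circle(B, 55.0) and circle(F, 50.0). With |BF| = 87.97, the foot of the radical line on BF is 46.97 from B and the perpendicular offset is √(55.0² − 46.97²) = 28.62. Taking the left-of-BF solution: A = (41.99, 41.42).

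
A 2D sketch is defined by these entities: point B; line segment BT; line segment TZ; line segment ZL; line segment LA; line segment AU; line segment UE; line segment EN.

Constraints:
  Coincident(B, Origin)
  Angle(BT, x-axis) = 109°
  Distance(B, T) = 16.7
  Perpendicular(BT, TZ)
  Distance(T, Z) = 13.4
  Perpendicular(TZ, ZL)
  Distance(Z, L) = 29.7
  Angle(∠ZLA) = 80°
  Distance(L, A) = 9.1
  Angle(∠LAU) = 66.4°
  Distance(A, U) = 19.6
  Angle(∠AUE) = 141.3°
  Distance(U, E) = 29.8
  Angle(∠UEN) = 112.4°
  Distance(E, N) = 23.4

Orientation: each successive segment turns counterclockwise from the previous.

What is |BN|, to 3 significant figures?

58.9

B is at the origin; BT runs at 109.0° with length 16.7, so T = (-5.44, 15.8). The perpendicularity gives TZ at right angles to BT, so TZ runs at -161°; with |TZ| = 13.4, Z = (-18.1, 11.4). TZ is perpendicular to ZL, so ZL runs at -71.0°; with |ZL| = 29.7, L = (-8.44, -16.7). ∠ZLA = 80.0° gives LA at 29.0° from the x-axis; with |LA| = 9.1, A = (-0.479, -12.2). ∠LAU = 66.4° gives AU at 143° from the x-axis; with |AU| = 19.6, U = (-16.0, -0.338). ∠AUE = 141.3° gives UE at -179° from the x-axis; with |UE| = 29.8, E = (-45.8, -1.01). ∠UEN = 112.4° gives EN at -111° from the x-axis; with |EN| = 23.4, N = (-54.3, -22.8). Then |BN| = |N − B| = 58.9.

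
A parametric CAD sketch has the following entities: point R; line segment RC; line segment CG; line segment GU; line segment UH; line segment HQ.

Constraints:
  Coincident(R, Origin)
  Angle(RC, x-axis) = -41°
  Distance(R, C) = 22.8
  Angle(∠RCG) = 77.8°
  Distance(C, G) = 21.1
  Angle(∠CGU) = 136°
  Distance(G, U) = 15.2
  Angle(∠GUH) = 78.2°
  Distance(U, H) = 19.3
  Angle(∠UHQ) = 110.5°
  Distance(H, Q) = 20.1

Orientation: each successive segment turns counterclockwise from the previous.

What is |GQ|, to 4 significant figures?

23.56

R is at the origin; RC runs at -41.0° with length 22.8, so C = (17.21, -14.96). ∠RCG = 77.8° gives CG at 61.20° from the x-axis; with |CG| = 21.1, G = (27.37, 3.532). ∠CGU = 136.0° gives GU at 105.2° from the x-axis; with |GU| = 15.2, U = (23.39, 18.20). ∠GUH = 78.2° gives UH at -153.0° from the x-axis; with |UH| = 19.3, H = (6.191, 9.438). ∠UHQ = 110.5° gives HQ at -83.50° from the x-axis; with |HQ| = 20.1, Q = (8.466, -10.53). Then |GQ| = |Q − G| = 23.56.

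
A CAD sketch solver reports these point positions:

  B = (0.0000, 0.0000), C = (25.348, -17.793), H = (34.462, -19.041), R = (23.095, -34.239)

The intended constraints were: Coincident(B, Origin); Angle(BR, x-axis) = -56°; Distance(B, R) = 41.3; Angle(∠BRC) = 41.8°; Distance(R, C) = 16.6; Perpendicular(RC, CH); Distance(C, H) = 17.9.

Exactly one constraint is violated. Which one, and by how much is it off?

Distance(C, H) = 17.9 — off by 8.70.

B = (0.00, 0.00) ✓; BR at -56.00° ✓; |BR| = 41.30 ✓; ∠BRC = 41.80° ✓; |RC| = 16.60 ✓; ∠(RC, CH) = 90.00° ✓; |CH| = 9.199 ✗.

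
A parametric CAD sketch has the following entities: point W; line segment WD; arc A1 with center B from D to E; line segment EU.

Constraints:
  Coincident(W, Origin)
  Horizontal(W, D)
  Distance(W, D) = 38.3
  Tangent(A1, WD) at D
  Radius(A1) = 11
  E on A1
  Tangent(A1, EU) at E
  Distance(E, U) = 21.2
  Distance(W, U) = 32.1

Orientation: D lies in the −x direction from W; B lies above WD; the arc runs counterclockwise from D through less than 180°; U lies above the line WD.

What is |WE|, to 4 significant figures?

29.03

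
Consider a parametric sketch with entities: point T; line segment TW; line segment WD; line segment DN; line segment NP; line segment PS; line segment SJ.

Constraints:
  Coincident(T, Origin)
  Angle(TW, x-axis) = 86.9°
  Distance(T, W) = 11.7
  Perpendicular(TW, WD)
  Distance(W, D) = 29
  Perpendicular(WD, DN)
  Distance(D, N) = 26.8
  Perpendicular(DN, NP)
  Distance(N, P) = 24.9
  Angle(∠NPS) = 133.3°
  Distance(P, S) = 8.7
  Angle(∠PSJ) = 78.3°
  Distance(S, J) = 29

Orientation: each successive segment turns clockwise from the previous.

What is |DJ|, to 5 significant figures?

8.1135

∠NPS = 133.3° gives PS at 130.20° from the x-axis; with |PS| = 8.7, S = (-2.3381, -8.6546). ∠PSJ = 78.3° gives SJ at 28.500° from the x-axis; with |SJ| = 29.0, J = (23.148, 5.1830). Then |DJ| = |J − D| = 8.1135.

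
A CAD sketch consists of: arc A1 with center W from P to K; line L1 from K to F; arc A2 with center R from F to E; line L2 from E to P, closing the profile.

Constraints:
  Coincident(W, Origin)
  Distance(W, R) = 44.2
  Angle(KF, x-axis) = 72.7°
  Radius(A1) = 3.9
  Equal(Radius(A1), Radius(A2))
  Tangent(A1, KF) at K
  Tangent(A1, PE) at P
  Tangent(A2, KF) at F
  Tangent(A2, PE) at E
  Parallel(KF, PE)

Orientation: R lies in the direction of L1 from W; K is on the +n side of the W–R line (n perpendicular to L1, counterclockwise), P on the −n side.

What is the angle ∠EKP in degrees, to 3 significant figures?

80.0°

The slot axis is L1's direction at 72.7°, so u = (cos 72.7°, sin 72.7°) = (0.297, 0.955) and n = (−sin 72.7°, cos 72.7°) = (-0.955, 0.297). W is at the origin and R lies 44.2 along u from W, so R = 44.2·u = (13.1, 42.2). Tangency of A1 to both parallel lines with radius 3.9 puts K and P at W ± 3.9·n: K = (-3.72, 1.16), P = (3.72, -1.16). Equal radii place F and E the same way about R: F = R + 3.9·n = (9.42, 43.4), E = R − 3.9·n = (16.9, 41.0). Then cos ∠EKP = KE·KP / (|KE||KP|), giving 80.0°.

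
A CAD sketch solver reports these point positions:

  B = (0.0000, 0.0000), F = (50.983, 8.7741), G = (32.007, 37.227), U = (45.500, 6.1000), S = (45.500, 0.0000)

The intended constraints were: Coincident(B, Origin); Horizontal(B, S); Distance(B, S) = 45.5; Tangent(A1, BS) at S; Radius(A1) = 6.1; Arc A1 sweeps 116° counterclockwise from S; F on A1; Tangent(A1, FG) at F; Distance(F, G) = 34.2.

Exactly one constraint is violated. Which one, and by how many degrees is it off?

Tangent(A1, FG) at F — off by 7.70°.

B = (0.00, 0.00) ✓; B.y = 0.00, S.y = 0.00 ✓; |BS| = 45.50 ✓; ∠(US, SB) = 90.00° ✓; |US| = 6.100 ✓; bearing(U→F) − bearing(U→S) = 116.0° ✓; |UF| = 6.100 ✓; ∠(UF, FG) = 82.30° ✗; |FG| = 34.20 ✓.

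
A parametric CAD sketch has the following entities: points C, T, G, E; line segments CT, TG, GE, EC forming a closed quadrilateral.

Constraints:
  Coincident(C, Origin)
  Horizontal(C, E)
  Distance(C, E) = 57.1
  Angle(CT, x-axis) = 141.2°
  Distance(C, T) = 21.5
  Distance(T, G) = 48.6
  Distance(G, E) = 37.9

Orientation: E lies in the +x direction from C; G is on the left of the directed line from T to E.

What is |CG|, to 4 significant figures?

40.10

Checks: |TG| = 48.60 ✓; |GE| = 37.90 ✓.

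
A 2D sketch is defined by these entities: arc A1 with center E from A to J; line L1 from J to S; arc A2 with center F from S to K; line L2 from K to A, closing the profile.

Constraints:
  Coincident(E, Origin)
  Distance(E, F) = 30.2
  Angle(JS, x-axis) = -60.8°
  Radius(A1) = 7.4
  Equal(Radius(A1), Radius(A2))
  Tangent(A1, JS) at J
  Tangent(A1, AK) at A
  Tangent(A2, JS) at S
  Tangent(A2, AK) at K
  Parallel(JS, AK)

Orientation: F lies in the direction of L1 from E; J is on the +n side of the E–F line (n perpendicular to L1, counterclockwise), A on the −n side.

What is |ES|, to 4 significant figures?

31.09

The slot axis is L1's direction at -60.8°, so u = (cos -60.8°, sin -60.8°) = (0.4879, -0.8729) and n = (−sin -60.8°, cos -60.8°) = (0.8729, 0.4879). E is at the origin and F lies 30.2 along u from E, so F = 30.2·u = (14.73, -26.36). Tangency of A1 to both parallel lines with radius 7.4 puts J and A at E ± 7.4·n: J = (6.460, 3.610), A = (-6.460, -3.610). Equal radii place S and K the same way about F: S = F + 7.4·n = (21.19, -22.75), K = F − 7.4·n = (8.274, -29.97). Then |ES| = |S − E| = 31.09.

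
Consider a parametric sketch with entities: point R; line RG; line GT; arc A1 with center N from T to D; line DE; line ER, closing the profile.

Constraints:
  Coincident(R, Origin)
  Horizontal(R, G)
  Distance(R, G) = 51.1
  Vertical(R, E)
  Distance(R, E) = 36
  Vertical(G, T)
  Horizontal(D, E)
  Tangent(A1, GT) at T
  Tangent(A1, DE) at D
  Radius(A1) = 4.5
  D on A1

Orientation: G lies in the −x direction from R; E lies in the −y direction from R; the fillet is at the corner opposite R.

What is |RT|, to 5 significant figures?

60.029

R is at the origin; RG is horizontal with |RG| = 51.1 and G on the −x side, so G = (-51.100, 0.0000). RE is vertical with |RE| = 36.0 and E on the −y side, so E = (0.0000, -36.000). The virtual corner opposite R is at (-51.100, -36.000). Tangency of A1 to GT means the radius NT is perpendicular to GT and tangency of A1 to DE means the radius ND is perpendicular to DE, with radius 4.5, so the center N sits 4.5 in from both sides at N = (-46.600, -31.500). That places the tangent points at T = (-51.100, -31.500) on GT and D = (-46.600, -36.000) on DE. Then |RT| = |T − R| = 60.029.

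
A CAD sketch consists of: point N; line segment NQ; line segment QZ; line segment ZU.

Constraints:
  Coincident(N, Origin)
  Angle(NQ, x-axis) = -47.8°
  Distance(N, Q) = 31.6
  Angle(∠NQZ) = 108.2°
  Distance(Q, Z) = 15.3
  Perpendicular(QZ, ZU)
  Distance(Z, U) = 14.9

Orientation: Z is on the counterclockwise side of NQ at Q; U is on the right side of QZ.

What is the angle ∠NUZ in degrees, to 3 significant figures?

29.3°

N is at the origin; NQ runs at -47.8° with length 31.6, so Q = 31.6·(cos -47.8°, sin -47.8°) = (21.2, -23.4). ∠NQZ = 108.2°, so QZ runs at -47.8° + (180° − 108.2°) = 24.0° from the x-axis; with |QZ| = 15.3, Z = Q + 15.3·(cos 24.0°, sin 24.0°) = (35.2, -17.2). QZ ⟂ ZU; with |ZU| = 14.9 on the right of QZ, U = Z + 14.9·(0.407, -0.914) = (41.3, -30.8). Then cos ∠NUZ = UN·UZ / (|UN||UZ|), giving 29.3°.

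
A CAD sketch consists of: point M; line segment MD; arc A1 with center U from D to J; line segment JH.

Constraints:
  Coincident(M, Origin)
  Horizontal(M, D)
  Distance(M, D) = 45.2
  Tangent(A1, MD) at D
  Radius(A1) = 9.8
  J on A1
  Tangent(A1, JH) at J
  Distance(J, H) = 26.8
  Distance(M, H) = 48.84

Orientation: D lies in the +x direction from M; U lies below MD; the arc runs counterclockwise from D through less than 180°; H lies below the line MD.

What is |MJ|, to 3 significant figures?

36.6

Checks: M.y = 0.00, D.y = 0.00 ✓; |UJ| = 9.800 ✓; ∠(UJ, JH) = 90.00° ✓; |JH| = 26.80 ✓; |MH| = 48.84 ✓.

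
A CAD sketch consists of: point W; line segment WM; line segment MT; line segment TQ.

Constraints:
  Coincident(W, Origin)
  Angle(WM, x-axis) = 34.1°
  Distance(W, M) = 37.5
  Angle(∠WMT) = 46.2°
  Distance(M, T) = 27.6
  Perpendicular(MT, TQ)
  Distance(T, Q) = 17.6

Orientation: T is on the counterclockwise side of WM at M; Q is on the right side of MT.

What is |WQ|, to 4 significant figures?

44.70

∠WMT = 46.2°, so MT runs at 34.1° + (180° − 46.2°) = 167.9° from the x-axis; with |MT| = 27.6, T = M + 27.6·(cos 167.9°, sin 167.9°) = (4.065, 26.81). MT is perpendicular to TQ; with |TQ| = 17.6 on the right of MT, Q = T + 17.6·(0.2096, 0.9778) = (7.755, 44.02). Then |WQ| = |Q − W| = 44.70.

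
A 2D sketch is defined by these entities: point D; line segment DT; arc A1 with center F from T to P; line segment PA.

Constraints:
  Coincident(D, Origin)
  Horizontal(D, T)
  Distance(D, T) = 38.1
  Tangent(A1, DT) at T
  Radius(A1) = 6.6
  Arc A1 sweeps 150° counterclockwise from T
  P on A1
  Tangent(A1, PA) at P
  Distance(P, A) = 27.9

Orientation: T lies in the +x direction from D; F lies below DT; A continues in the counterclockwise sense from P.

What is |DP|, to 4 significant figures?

36.92

The tangent condition forces FT to be normal to DT, so F = T + (0, -6.6) = (38.10, -6.600). On A1, T sits at bearing 90° from F; a 150° counterclockwise sweep puts P at bearing 240°, so P = F + 6.6·(cos 240°, sin 240°) = (34.80, -12.32). Then |DP| = |P − D| = 36.92.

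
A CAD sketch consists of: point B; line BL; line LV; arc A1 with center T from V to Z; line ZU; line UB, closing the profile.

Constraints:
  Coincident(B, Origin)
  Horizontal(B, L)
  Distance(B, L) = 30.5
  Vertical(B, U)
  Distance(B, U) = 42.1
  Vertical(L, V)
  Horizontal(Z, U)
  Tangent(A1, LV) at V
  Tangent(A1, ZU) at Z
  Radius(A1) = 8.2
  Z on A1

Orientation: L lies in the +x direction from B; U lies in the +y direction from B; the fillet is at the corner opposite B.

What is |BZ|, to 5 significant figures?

47.641

B is at the origin; B and L share the same y with |BL| = 30.5 and L on the +x side, so L = (30.500, 0.0000). B and U share the same x with |BU| = 42.1 and U on the +y side, so U = (0.0000, 42.100). The virtual corner opposite B is at (30.500, 42.100). A1 meets LV tangentially, so TV is at right angles to LV and A1 meets ZU tangentially, so TZ is at right angles to ZU, with radius 8.2, so the center T sits 8.2 in from both sides at T = (22.300, 33.900). That places the tangent points at V = (30.500, 33.900) on LV and Z = (22.300, 42.100) on ZU. Then |BZ| = |Z − B| = 47.641.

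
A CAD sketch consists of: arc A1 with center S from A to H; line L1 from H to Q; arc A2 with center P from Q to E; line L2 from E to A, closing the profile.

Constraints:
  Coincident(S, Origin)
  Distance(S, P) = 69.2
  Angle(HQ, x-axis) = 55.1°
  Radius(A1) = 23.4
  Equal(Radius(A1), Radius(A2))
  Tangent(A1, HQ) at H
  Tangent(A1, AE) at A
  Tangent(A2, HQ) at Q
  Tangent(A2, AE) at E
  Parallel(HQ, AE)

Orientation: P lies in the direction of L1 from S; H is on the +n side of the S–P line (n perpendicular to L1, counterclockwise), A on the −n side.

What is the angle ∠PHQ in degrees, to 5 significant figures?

18.683°

Tangency of A1 to both parallel lines with radius 23.4 puts H and A at S ± 23.4·n: H = (-19.192, 13.388), A = (19.192, -13.388). Equal radii place Q and E the same way about P: Q = P + 23.4·n = (20.401, 70.143), E = P − 23.4·n = (58.784, 43.366). Then cos ∠PHQ = HP·HQ / (|HP||HQ|), giving 18.683°.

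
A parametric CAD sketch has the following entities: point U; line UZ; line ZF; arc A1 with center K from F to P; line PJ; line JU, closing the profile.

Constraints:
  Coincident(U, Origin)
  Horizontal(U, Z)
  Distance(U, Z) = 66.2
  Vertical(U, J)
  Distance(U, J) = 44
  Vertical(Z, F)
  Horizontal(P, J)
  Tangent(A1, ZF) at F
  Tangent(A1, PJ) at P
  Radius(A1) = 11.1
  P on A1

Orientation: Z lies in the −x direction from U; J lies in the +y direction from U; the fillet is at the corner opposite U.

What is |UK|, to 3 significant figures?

64.2

U is at the origin; UZ is horizontal with |UZ| = 66.2 and Z on the −x side, so Z = (-66.2, 0.00). UJ is vertical with |UJ| = 44.0 and J on the +y side, so J = (0.00, 44.0). The virtual corner opposite U is at (-66.2, 44.0). The tangent condition forces KF to be normal to ZF and tangency of A1 to PJ means the radius KP is perpendicular to PJ, with radius 11.1, so the center K sits 11.1 in from both sides at K = (-55.1, 32.9). Then |UK| = |K − U| = 64.2.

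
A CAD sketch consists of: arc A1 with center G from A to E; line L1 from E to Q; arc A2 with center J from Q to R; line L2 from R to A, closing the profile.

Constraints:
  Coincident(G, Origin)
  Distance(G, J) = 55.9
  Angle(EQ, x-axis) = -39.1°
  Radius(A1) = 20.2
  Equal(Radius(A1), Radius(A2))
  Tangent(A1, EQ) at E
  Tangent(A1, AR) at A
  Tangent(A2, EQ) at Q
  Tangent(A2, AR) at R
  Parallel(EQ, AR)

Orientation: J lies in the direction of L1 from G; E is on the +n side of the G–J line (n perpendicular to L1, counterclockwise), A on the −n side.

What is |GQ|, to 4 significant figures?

59.44

The slot axis is L1's direction at -39.1°, so u = (cos -39.1°, sin -39.1°) = (0.7760, -0.6307) and n = (−sin -39.1°, cos -39.1°) = (0.6307, 0.7760). G is at the origin and J lies 55.9 along u from G, so J = 55.9·u = (43.38, -35.25). Tangency of A1 to both parallel lines with radius 20.2 puts E and A at G ± 20.2·n: E = (12.74, 15.68), A = (-12.74, -15.68). Equal radii place Q and R the same way about J: Q = J + 20.2·n = (56.12, -19.58), R = J − 20.2·n = (30.64, -50.93). Then |GQ| = |Q − G| = 59.44.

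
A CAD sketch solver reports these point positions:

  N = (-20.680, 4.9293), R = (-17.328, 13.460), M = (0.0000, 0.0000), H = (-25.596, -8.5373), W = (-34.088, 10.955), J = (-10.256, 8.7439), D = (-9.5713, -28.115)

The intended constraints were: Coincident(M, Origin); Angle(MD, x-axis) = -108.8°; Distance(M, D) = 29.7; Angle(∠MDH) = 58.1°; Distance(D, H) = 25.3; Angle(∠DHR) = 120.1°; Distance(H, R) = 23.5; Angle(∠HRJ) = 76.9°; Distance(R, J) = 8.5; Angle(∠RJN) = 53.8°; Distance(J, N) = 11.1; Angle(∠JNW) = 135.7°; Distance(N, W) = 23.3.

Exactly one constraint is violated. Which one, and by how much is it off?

Distance(N, W) = 23.3 — off by 8.60.

M = (0.00, 0.00) ✓; MD at -108.8° ✓; |MD| = 29.70 ✓; ∠MDH = 58.10° ✓; |DH| = 25.30 ✓; ∠DHR = 120.1° ✓; |HR| = 23.50 ✓; ∠HRJ = 76.90° ✓; |RJ| = 8.500 ✓; ∠RJN = 53.80° ✓; |JN| = 11.10 ✓; ∠JNW = 135.7° ✓; |NW| = 14.70 ✗.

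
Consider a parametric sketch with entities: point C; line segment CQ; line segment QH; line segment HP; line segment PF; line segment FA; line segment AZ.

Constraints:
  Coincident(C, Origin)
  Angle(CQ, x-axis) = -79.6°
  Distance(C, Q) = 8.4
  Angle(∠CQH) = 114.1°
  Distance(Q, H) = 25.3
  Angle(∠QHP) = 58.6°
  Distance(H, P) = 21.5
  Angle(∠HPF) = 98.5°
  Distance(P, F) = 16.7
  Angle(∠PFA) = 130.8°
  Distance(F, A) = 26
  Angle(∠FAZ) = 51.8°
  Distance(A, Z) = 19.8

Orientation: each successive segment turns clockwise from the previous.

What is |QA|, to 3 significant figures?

15.9

C is at the origin; CQ runs at -79.6° with length 8.4, so Q = (1.52, -8.26). ∠CQH = 114.1° gives QH at -146° from the x-axis; with |QH| = 25.3, H = (-19.3, -22.6). ∠QHP = 58.6° gives HP at 93.1° from the x-axis; with |HP| = 21.5, P = (-20.5, -1.12). ∠HPF = 98.5° gives PF at 11.6° from the x-axis; with |PF| = 16.7, F = (-4.14, 2.23). ∠PFA = 130.8° gives FA at -37.6° from the x-axis; with |FA| = 26.0, A = (16.5, -13.6). Then |QA| = |A − Q| = 15.9.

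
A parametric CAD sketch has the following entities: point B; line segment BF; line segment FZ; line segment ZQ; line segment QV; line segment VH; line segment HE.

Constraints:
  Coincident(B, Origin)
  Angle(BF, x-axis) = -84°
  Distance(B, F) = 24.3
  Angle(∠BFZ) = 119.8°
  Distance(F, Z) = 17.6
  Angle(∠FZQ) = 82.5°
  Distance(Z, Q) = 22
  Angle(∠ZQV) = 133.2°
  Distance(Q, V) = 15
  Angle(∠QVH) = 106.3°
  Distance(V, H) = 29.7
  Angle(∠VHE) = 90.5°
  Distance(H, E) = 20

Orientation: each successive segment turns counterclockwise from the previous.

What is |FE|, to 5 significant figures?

9.3935

B is at the origin; BF runs at -84.0° with length 24.3, so F = (2.5400, -24.167). ∠BFZ = 119.8° gives FZ at -23.800° from the x-axis; with |FZ| = 17.6, Z = (18.643, -31.269). ∠FZQ = 82.5° gives ZQ at 73.700° from the x-axis; with |ZQ| = 22.0, Q = (24.818, -10.154). ∠ZQV = 133.2° gives QV at 120.50° from the x-axis; with |QV| = 15.0, V = (17.205, 2.7709). ∠QVH = 106.3° gives VH at -165.80° from the x-axis; with |VH| = 29.7, H = (-11.588, -4.5148). ∠VHE = 90.5° gives HE at -76.300° from the x-axis; with |HE| = 20.0, E = (-6.8508, -23.946). Then |FE| = |E − F| = 9.3935.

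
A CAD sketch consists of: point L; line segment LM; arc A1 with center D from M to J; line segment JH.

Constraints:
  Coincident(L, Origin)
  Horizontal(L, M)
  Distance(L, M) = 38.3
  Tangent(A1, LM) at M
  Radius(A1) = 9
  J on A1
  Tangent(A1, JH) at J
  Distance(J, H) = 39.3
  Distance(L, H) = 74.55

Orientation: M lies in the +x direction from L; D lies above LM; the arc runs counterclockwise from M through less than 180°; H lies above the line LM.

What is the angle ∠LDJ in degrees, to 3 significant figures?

144°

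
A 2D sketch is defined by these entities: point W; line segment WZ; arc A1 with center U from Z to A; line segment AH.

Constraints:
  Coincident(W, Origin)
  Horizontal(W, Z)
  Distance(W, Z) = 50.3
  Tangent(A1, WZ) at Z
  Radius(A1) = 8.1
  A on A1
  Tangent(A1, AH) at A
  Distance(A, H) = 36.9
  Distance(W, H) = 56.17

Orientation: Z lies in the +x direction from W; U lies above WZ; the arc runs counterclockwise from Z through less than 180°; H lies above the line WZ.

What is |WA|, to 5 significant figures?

58.368

Checks: W.y = 0.00, Z.y = 0.00 ✓; ∠(UZ, ZW) = 90.00° ✓; |UZ| = 8.100 ✓; |UA| = 8.100 ✓; ∠(UA, AH) = 90.00° ✓; |AH| = 36.90 ✓; |WH| = 56.17 ✓.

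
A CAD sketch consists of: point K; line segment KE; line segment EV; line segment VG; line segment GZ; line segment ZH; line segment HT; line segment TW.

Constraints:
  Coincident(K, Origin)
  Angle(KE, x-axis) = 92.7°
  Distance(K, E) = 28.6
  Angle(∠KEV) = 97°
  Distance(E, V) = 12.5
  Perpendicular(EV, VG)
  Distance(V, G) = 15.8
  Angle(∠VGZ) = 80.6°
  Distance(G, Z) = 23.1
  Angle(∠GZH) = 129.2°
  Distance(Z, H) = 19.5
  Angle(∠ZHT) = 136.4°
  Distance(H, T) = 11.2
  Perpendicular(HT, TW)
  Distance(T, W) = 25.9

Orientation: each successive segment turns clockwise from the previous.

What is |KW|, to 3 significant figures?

39.6

K is at the origin; KE runs at 92.7° with length 28.6, so E = (-1.35, 28.6). ∠KEV = 97.0° gives EV at 9.70° from the x-axis; with |EV| = 12.5, V = (11.0, 30.7). EV ⟂ VG, so VG runs at -80.3°; with |VG| = 15.8, G = (13.6, 15.1). ∠VGZ = 80.6° gives GZ at -180° from the x-axis; with |GZ| = 23.1, Z = (-9.46, 15.0). ∠GZH = 129.2° gives ZH at 130° from the x-axis; with |ZH| = 19.5, H = (-21.9, 30.0). ∠ZHT = 136.4° gives HT at 85.9° from the x-axis; with |HT| = 11.2, T = (-21.1, 41.2). HT ⟂ TW, so TW runs at -4.10°; with |TW| = 25.9, W = (4.77, 39.3). Then |KW| = |W − K| = 39.6.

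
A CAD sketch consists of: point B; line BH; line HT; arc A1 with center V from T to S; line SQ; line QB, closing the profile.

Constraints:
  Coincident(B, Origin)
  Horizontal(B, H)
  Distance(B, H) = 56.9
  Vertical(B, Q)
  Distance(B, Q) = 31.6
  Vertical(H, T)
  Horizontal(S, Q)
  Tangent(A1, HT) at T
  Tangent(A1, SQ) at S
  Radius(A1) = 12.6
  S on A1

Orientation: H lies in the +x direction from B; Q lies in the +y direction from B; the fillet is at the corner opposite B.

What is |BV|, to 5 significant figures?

48.203

BQ is vertical with |BQ| = 31.6 and Q on the +y side, so Q = (0.0000, 31.600). The virtual corner opposite B is at (56.900, 31.600). The tangent condition forces VT to be normal to HT and the tangent condition forces VS to be normal to SQ, with radius 12.6, so the center V sits 12.6 in from both sides at V = (44.300, 19.000). Then |BV| = |V − B| = 48.203.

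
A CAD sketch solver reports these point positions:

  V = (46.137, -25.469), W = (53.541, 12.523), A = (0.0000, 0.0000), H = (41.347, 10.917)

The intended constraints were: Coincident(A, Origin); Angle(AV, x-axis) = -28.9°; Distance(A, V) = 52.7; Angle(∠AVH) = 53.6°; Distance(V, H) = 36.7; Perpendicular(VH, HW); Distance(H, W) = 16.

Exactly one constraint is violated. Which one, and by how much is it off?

Distance(H, W) = 16 — off by 3.70.

A = (0.00, 0.00) ✓; AV at -28.90° ✓; |AV| = 52.70 ✓; ∠AVH = 53.60° ✓; |VH| = 36.70 ✓; ∠(VH, HW) = 90.00° ✓; |HW| = 12.30 ✗.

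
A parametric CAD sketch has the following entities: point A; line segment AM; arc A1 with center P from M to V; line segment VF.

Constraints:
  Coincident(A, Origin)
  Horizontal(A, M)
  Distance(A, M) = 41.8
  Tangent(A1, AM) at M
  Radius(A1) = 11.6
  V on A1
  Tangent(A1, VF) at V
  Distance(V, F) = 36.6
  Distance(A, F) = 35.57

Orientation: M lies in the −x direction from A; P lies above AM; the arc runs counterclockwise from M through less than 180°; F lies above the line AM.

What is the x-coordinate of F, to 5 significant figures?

-10.587

Checks: |PV| = 11.60 ✓; ∠(PV, VF) = 90.00° ✓; |VF| = 36.60 ✓; |AF| = 35.57 ✓.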